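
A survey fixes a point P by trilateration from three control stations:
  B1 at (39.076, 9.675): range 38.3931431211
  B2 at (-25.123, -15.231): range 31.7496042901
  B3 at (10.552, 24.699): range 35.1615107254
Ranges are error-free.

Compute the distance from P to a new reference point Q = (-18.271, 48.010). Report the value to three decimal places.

eq1: (x − 39.076)² + (y − 9.675)² = 38.3931431211²
eq2: (x + 25.123)² + (y + 15.231)² = 31.7496042901²
eq3: (x − 10.552)² + (y − 24.699)² = 35.1615107254²
eq1−eq3, eq1−eq2 (x²,y² cancel):
  -57.048·x + 30.048·y = -661.452494
  -128.398·x − 49.812·y = -291.394845
det = -57.048·-49.812 − 30.048·-128.398 = 6699.778080
x = (-661.452494·-49.812 − 30.048·-291.394845) / 6699.778080 = 6.224699
y = (-57.048·-291.394845 − -661.452494·-128.398) / 6699.778080 = -10.195216
|P − Q| = √((6.224699 − -18.271)² + (-10.195216 − 48.010)²) = 63.149715

63.150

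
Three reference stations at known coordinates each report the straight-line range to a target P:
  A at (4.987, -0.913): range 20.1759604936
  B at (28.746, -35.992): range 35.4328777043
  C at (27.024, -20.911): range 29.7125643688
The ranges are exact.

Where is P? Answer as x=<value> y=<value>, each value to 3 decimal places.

eq1: (x − 4.987)² + (y + 0.913)² = 20.1759604936²
eq2: (x − 28.746)² + (y + 35.992)² = 35.4328777043²
eq3: (x − 27.024)² + (y + 20.911)² = 29.7125643688²
eq3−eq1, eq3−eq2 (x²,y² cancel):
  -44.074·x + 39.996·y = -666.095659
  3.444·x − 30.162·y = 581.537742
det = -44.074·-30.162 − 39.996·3.444 = 1191.613764
x = (-666.095659·-30.162 − 39.996·581.537742) / 1191.613764 = -2.658920
y = (-44.074·581.537742 − -666.095659·3.444) / 1191.613764 = -19.584081

x=-2.659 y=-19.584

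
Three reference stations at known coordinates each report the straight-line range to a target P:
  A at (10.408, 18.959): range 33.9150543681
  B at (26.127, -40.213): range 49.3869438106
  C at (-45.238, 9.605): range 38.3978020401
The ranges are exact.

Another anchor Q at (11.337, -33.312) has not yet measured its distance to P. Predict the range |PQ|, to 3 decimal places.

34.057

eq1: (x − 10.408)² + (y − 18.959)² = 33.9150543681²
eq2: (x − 26.127)² + (y + 40.213)² = 49.3869438106²
eq3: (x + 45.238)² + (y − 9.605)² = 38.3978020401²
eq2−eq1, eq2−eq3 (x²,y² cancel):
  -31.438·x + 118.344·y = -543.096047
  -142.730·x + 99.636·y = 803.706188
det = -31.438·99.636 − 118.344·-142.730 = 13758.882552
x = (-543.096047·99.636 − 118.344·803.706188) / 13758.882552 = -10.845773
y = (-31.438·803.706188 − -543.096047·-142.730) / 13758.882552 = -7.470302
|P − Q| = √((-10.845773 − 11.337)² + (-7.470302 − -33.312)²) = 34.056846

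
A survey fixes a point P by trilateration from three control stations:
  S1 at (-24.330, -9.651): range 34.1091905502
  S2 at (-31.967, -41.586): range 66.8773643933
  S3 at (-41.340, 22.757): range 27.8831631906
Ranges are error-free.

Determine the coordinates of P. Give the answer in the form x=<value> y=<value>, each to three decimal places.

x=-13.457 y=22.679

eq1: (x + 24.330)² + (y + 9.651)² = 34.1091905502²
eq2: (x + 31.967)² + (y + 41.586)² = 66.8773643933²
eq3: (x + 41.340)² + (y − 22.757)² = 27.8831631906²
eq1−eq2, eq1−eq3 (x²,y² cancel):
  -15.274·x − 63.870·y = -1242.951204
  -34.020·x + 64.816·y = 1927.752038
det = -15.274·64.816 − -63.870·-34.020 = -3162.856984
x = (-1242.951204·64.816 − -63.870·1927.752038) / -3162.856984 = -13.456947
y = (-15.274·1927.752038 − -1242.951204·-34.020) / -3162.856984 = 22.678763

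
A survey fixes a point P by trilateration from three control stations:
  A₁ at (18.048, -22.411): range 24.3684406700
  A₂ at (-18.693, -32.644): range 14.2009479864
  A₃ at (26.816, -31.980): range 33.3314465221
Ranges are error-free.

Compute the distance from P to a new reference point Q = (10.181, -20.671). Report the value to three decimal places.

17.129

eq1: (x − 18.048)² + (y + 22.411)² = 24.3684406700²
eq2: (x + 18.693)² + (y + 32.644)² = 14.2009479864²
eq3: (x − 26.816)² + (y + 31.980)² = 33.3314465221²
eq2−eq3, eq2−eq1 (x²,y² cancel):
  91.018·x + 1.328·y = -582.559133
  73.482·x + 20.466·y = -979.229737
det = 91.018·20.466 − 1.328·73.482 = 1765.190292
x = (-582.559133·20.466 − 1.328·-979.229737) / 1765.190292 = -6.017616
y = (91.018·-979.229737 − -582.559133·73.482) / 1765.190292 = -26.240753
|P − Q| = √((-6.017616 − 10.181)² + (-26.240753 − -20.671)²) = 17.129428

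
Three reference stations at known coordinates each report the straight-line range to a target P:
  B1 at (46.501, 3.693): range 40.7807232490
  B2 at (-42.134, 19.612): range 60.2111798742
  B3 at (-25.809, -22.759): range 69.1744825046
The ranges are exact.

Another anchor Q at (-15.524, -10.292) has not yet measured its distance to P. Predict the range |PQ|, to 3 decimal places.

53.019

eq1: (x − 46.501)² + (y − 3.693)² = 40.7807232490²
eq2: (x + 42.134)² + (y − 19.612)² = 60.2111798742²
eq3: (x + 25.809)² + (y + 22.759)² = 69.1744825046²
eq1−eq2, eq1−eq3 (x²,y² cancel):
  -177.270·x + 31.838·y = -1978.395543
  -144.620·x − 52.904·y = -4113.946329
det = -177.270·-52.904 − 31.838·-144.620 = 13982.703640
x = (-1978.395543·-52.904 − 31.838·-4113.946329) / 13982.703640 = 16.852596
y = (-177.270·-4113.946329 − -1978.395543·-144.620) / 13982.703640 = 31.693706
|P − Q| = √((16.852596 − -15.524)² + (31.693706 − -10.292)²) = 53.019275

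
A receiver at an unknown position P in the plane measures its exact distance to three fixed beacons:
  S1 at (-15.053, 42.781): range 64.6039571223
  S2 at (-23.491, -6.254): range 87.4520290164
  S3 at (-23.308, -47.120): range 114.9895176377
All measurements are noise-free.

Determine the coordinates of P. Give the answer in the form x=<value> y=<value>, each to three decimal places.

eq1: (x + 15.053)² + (y − 42.781)² = 64.6039571223²
eq2: (x + 23.491)² + (y + 6.254)² = 87.4520290164²
eq3: (x + 23.308)² + (y + 47.120)² = 114.9895176377²
eq3−eq2, eq3−eq1 (x²,y² cancel):
  -0.366·x + 81.732·y = 3402.114120
  16.510·x + 179.802·y = 8342.167397
det = -0.366·179.802 − 81.732·16.510 = -1415.202852
x = (3402.114120·179.802 − 81.732·8342.167397) / -1415.202852 = 49.544207
y = (-0.366·8342.167397 − 3402.114120·16.510) / -1415.202852 = 41.847102

x=49.544 y=41.847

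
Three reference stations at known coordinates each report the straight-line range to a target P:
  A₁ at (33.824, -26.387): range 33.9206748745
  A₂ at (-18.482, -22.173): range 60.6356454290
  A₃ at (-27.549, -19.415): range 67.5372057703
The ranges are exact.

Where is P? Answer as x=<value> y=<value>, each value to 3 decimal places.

eq1: (x − 33.824)² + (y + 26.387)² = 33.9206748745²
eq2: (x + 18.482)² + (y + 22.173)² = 60.6356454290²
eq3: (x + 27.549)² + (y + 19.415)² = 67.5372057703²
eq1−eq2, eq1−eq3 (x²,y² cancel):
  -104.612·x + 8.428·y = -3533.179805
  -122.746·x + 13.944·y = -4115.109098
det = -104.612·13.944 − 8.428·-122.746 = -424.206440
x = (-3533.179805·13.944 − 8.428·-4115.109098) / -424.206440 = 34.380713
y = (-104.612·-4115.109098 − -3533.179805·-122.746) / -424.206440 = 7.529106

x=34.381 y=7.529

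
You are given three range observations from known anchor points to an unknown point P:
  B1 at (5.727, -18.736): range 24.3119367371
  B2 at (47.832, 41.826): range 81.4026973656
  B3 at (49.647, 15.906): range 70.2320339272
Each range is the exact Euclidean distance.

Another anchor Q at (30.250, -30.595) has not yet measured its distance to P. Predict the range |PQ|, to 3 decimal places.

51.551

eq1: (x − 5.727)² + (y + 18.736)² = 24.3119367371²
eq2: (x − 47.832)² + (y − 41.826)² = 81.4026973656²
eq3: (x − 49.647)² + (y − 15.906)² = 70.2320339272²
eq3−eq1, eq3−eq2 (x²,y² cancel):
  -87.840·x − 69.284·y = 2007.479102
  -3.630·x + 51.840·y = -374.371494
det = -87.840·51.840 − -69.284·-3.630 = -4805.126520
x = (2007.479102·51.840 − -69.284·-374.371494) / -4805.126520 = -16.259668
y = (-87.840·-374.371494 − 2007.479102·-3.630) / -4805.126520 = -8.360225
|P − Q| = √((-16.259668 − 30.250)² + (-8.360225 − -30.595)²) = 51.551280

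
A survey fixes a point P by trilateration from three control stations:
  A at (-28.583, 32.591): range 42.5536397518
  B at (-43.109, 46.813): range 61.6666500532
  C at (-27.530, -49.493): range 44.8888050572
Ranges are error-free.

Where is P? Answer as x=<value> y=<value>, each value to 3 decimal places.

eq1: (x + 28.583)² + (y − 32.591)² = 42.5536397518²
eq2: (x + 43.109)² + (y − 46.813)² = 61.6666500532²
eq3: (x + 27.530)² + (y + 49.493)² = 44.8888050572²
eq1−eq3, eq1−eq2 (x²,y² cancel):
  2.106·x − 164.168·y = 1124.104216
  -29.052·x + 28.444·y = 178.718207
det = 2.106·28.444 − -164.168·-29.052 = -4709.505672
x = (1124.104216·28.444 − -164.168·178.718207) / -4709.505672 = -13.019165
y = (2.106·178.718207 − 1124.104216·-29.052) / -4709.505672 = -7.014294

x=-13.019 y=-7.014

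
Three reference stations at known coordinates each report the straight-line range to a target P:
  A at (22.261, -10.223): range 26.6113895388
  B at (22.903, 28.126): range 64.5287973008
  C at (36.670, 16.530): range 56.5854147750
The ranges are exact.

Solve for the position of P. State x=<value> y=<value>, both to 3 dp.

eq1: (x − 22.261)² + (y + 10.223)² = 26.6113895388²
eq2: (x − 22.903)² + (y − 28.126)² = 64.5287973008²
eq3: (x − 36.670)² + (y − 16.530)² = 56.5854147750²
eq2−eq3, eq2−eq1 (x²,y² cancel):
  27.534·x − 23.192·y = 1264.367031
  -1.284·x − 76.698·y = 2740.242193
det = 27.534·-76.698 − -23.192·-1.284 = -2141.581260
x = (1264.367031·-76.698 − -23.192·2740.242193) / -2141.581260 = 15.606564
y = (27.534·2740.242193 − 1264.367031·-1.284) / -2141.581260 = -35.988957

x=15.607 y=-35.989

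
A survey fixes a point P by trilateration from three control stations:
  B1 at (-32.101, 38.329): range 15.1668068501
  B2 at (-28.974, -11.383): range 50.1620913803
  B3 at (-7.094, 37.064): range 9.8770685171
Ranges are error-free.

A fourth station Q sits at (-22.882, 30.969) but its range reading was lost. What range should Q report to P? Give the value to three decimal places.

eq1: (x + 32.101)² + (y − 38.329)² = 15.1668068501²
eq2: (x + 28.974)² + (y + 11.383)² = 50.1620913803²
eq3: (x + 7.094)² + (y − 37.064)² = 9.8770685171²
eq1−eq3, eq1−eq2 (x²,y² cancel):
  50.014·x − 2.530·y = -943.045962
  6.254·x − 99.424·y = -3816.724459
det = 50.014·-99.424 − -2.530·6.254 = -4956.769316
x = (-943.045962·-99.424 − -2.530·-3816.724459) / -4956.769316 = -16.967723
y = (50.014·-3816.724459 − -943.045962·6.254) / -4956.769316 = 37.321052
|P − Q| = √((-16.967723 − -22.882)² + (37.321052 − 30.969)²) = 8.679127

8.679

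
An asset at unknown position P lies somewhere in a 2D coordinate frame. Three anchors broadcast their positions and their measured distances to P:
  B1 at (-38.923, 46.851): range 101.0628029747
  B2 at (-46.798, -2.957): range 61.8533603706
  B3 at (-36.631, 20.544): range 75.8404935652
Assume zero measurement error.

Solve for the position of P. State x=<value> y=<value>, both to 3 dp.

eq1: (x + 38.923)² + (y − 46.851)² = 101.0628029747²
eq2: (x + 46.798)² + (y + 2.957)² = 61.8533603706²
eq3: (x + 36.631)² + (y − 20.544)² = 75.8404935652²
eq1−eq3, eq1−eq2 (x²,y² cancel):
  4.584·x − 52.614·y = 2515.779648
  -15.750·x − 99.616·y = 4876.632479
det = 4.584·-99.616 − -52.614·-15.750 = -1285.310244
x = (2515.779648·-99.616 − -52.614·4876.632479) / -1285.310244 = -4.642642
y = (4.584·4876.632479 − 2515.779648·-15.750) / -1285.310244 = -48.220274

x=-4.643 y=-48.220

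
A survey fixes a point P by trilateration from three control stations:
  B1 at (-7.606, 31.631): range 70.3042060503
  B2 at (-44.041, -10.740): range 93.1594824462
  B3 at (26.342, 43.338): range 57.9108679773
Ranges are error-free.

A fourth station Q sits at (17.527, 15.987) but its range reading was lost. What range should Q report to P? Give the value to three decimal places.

eq1: (x + 7.606)² + (y − 31.631)² = 70.3042060503²
eq2: (x + 44.041)² + (y + 10.740)² = 93.1594824462²
eq3: (x − 26.342)² + (y − 43.338)² = 57.9108679773²
eq1−eq2, eq1−eq3 (x²,y² cancel):
  -72.870·x − 84.742·y = -2739.421897
  67.896·x + 23.414·y = 3102.724569
det = -72.870·23.414 − -84.742·67.896 = 4047.464652
x = (-2739.421897·23.414 − -84.742·3102.724569) / 4047.464652 = 49.114762
y = (-72.870·3102.724569 − -2739.421897·67.896) / 4047.464652 = -9.907375
|P − Q| = √((49.114762 − 17.527)² + (-9.907375 − 15.987)²) = 40.844894

40.845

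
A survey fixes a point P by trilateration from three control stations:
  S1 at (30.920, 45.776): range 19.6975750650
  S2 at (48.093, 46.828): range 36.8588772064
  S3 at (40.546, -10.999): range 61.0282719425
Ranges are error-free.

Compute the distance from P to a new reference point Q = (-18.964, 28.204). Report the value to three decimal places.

eq1: (x − 30.920)² + (y − 45.776)² = 19.6975750650²
eq2: (x − 48.093)² + (y − 46.828)² = 36.8588772064²
eq3: (x − 40.546)² + (y + 10.999)² = 61.0282719425²
eq2−eq1, eq2−eq3 (x²,y² cancel):
  -34.346·x − 2.104·y = -483.727292
  -15.094·x − 115.654·y = -5106.715263
det = -34.346·-115.654 − -2.104·-15.094 = 3940.494508
x = (-483.727292·-115.654 − -2.104·-5106.715263) / 3940.494508 = 11.470760
y = (-34.346·-5106.715263 − -483.727292·-15.094) / 3940.494508 = 42.658063
|P − Q| = √((11.470760 − -18.964)² + (42.658063 − 28.204)²) = 33.692648

33.693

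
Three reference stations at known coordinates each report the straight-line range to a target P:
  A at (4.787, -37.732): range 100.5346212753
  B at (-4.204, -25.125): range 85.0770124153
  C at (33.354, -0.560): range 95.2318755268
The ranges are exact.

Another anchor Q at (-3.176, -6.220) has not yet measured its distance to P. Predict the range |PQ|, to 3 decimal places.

70.394

eq1: (x − 4.787)² + (y + 37.732)² = 100.5346212753²
eq2: (x + 4.204)² + (y + 25.125)² = 85.0770124153²
eq3: (x − 33.354)² + (y + 0.560)² = 95.2318755268²
eq3−eq1, eq3−eq2 (x²,y² cancel):
  -57.134·x − 74.344·y = -704.283682
  -75.116·x − 49.130·y = 1367.148400
det = -57.134·-49.130 − -74.344·-75.116 = -2777.430484
x = (-704.283682·-49.130 − -74.344·1367.148400) / -2777.430484 = -49.052799
y = (-57.134·1367.148400 − -704.283682·-75.116) / -2777.430484 = 47.170804
|P − Q| = √((-49.052799 − -3.176)² + (47.170804 − -6.220)²) = 70.393598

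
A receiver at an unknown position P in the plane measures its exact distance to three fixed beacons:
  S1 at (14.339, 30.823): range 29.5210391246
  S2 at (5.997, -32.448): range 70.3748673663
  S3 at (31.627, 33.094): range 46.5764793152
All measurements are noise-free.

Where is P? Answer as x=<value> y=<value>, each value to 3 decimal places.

eq1: (x − 14.339)² + (y − 30.823)² = 29.5210391246²
eq2: (x − 5.997)² + (y + 32.448)² = 70.3748673663²
eq3: (x − 31.627)² + (y − 33.094)² = 46.5764793152²
eq2−eq1, eq2−eq3 (x²,y² cancel):
  16.684·x + 126.542·y = 4147.957743
  51.260·x + 131.084·y = 3789.896783
det = 16.684·131.084 − 126.542·51.260 = -4299.537464
x = (4147.957743·131.084 − 126.542·3789.896783) / -4299.537464 = -14.920157
y = (16.684·3789.896783 − 4147.957743·51.260) / -4299.537464 = 34.746453

x=-14.920 y=34.746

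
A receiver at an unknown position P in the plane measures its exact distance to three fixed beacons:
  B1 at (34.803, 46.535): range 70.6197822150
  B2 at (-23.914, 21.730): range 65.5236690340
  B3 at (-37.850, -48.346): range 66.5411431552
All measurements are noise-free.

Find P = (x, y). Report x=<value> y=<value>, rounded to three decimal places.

eq1: (x − 34.803)² + (y − 46.535)² = 70.6197822150²
eq2: (x + 23.914)² + (y − 21.730)² = 65.5236690340²
eq3: (x + 37.850)² + (y + 48.346)² = 66.5411431552²
eq3−eq2, eq3−eq1 (x²,y² cancel):
  27.872·x + 140.152·y = -2591.513391
  145.306·x + 189.762·y = -952.633090
det = 27.872·189.762 − 140.152·145.306 = -15075.880048
x = (-2591.513391·189.762 − 140.152·-952.633090) / -15075.880048 = 23.763610
y = (27.872·-952.633090 − -2591.513391·145.306) / -15075.880048 = -23.216599

x=23.764 y=-23.217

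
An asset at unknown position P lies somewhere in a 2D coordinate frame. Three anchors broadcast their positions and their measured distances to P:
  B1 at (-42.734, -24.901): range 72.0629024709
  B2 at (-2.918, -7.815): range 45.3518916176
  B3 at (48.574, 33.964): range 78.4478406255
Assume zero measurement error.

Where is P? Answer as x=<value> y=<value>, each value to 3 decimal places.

x=27.376 y=-41.565

eq1: (x + 42.734)² + (y + 24.901)² = 72.0629024709²
eq2: (x + 2.918)² + (y + 7.815)² = 45.3518916176²
eq3: (x − 48.574)² + (y − 33.964)² = 78.4478406255²
eq2−eq1, eq2−eq3 (x²,y² cancel):
  -79.632·x − 34.172·y = -759.602231
  102.984·x + 83.558·y = -653.871803
det = -79.632·83.558 − -34.172·102.984 = -3134.721408
x = (-759.602231·83.558 − -34.172·-653.871803) / -3134.721408 = 27.375623
y = (-79.632·-653.871803 − -759.602231·102.984) / -3134.721408 = -41.565415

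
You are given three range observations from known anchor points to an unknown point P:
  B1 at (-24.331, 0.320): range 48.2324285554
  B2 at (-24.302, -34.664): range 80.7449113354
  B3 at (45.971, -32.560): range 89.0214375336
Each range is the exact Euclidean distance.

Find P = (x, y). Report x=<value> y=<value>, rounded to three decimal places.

x=-1.450 y=42.780

eq1: (x + 24.331)² + (y − 0.320)² = 48.2324285554²
eq2: (x + 24.302)² + (y + 34.664)² = 80.7449113354²
eq3: (x − 45.971)² + (y + 32.560)² = 89.0214375336²
eq2−eq3, eq2−eq1 (x²,y² cancel):
  140.546·x + 4.208·y = -23.769293
  -0.058·x + 69.968·y = 2993.293403
det = 140.546·69.968 − 4.208·-0.058 = 9833.966592
x = (-23.769293·69.968 − 4.208·2993.293403) / 9833.966592 = -1.449961
y = (140.546·2993.293403 − -23.769293·-0.058) / 9833.966592 = 42.779689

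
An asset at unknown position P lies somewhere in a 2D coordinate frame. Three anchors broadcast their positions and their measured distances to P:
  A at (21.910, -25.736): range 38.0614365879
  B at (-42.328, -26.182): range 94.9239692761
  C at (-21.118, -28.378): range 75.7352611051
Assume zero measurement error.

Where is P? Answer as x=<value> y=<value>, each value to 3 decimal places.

eq1: (x − 21.910)² + (y + 25.736)² = 38.0614365879²
eq2: (x + 42.328)² + (y + 26.182)² = 94.9239692761²
eq3: (x + 21.118)² + (y + 28.378)² = 75.7352611051²
eq3−eq1, eq3−eq2 (x²,y² cancel):
  86.056·x + 5.284·y = 4178.265808
  -42.420·x + 4.392·y = -2048.854268
det = 86.056·4.392 − 5.284·-42.420 = 602.105232
x = (4178.265808·4.392 − 5.284·-2048.854268) / 602.105232 = 48.458455
y = (86.056·-2048.854268 − 4178.265808·-42.420) / 602.105232 = 1.537659

x=48.458 y=1.538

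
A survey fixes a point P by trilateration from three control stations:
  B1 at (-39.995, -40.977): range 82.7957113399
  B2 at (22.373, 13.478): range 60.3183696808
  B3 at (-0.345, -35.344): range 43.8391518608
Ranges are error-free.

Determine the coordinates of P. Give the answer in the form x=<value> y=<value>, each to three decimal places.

eq1: (x + 39.995)² + (y + 40.977)² = 82.7957113399²
eq2: (x − 22.373)² + (y − 13.478)² = 60.3183696808²
eq3: (x + 0.345)² + (y + 35.344)² = 43.8391518608²
eq1−eq2, eq1−eq3 (x²,y² cancel):
  124.736·x + 108.910·y = 620.317154
  79.300·x + 11.266·y = 2903.861387
det = 124.736·11.266 − 108.910·79.300 = -7231.287224
x = (620.317154·11.266 − 108.910·2903.861387) / -7231.287224 = 42.768464
y = (124.736·2903.861387 − 620.317154·79.300) / -7231.287224 = -43.287577

x=42.768 y=-43.288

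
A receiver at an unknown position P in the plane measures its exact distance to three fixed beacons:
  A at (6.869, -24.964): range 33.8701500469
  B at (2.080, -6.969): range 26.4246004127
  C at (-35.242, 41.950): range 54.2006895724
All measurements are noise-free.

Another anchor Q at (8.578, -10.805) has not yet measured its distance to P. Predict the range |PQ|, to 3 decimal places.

eq1: (x − 6.869)² + (y + 24.964)² = 33.8701500469²
eq2: (x − 2.080)² + (y + 6.969)² = 26.4246004127²
eq3: (x + 35.242)² + (y − 41.950)² = 54.2006895724²
eq3−eq2, eq3−eq1 (x²,y² cancel):
  74.644·x − 97.838·y = -709.452460
  84.222·x − 133.828·y = -540.888921
det = 74.644·-133.828 − -97.838·84.222 = -1749.345196
x = (-709.452460·-133.828 − -97.838·-540.888921) / -1749.345196 = -24.023339
y = (74.644·-540.888921 − -709.452460·84.222) / -1749.345196 = -11.076940
|P − Q| = √((-24.023339 − 8.578)² + (-11.076940 − -10.805)²) = 32.602474

32.602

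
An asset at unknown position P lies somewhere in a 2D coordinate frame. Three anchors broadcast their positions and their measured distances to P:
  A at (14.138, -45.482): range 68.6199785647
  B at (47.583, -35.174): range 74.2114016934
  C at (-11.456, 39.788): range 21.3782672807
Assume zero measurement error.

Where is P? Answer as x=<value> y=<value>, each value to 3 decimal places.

x=-0.175 y=21.629

eq1: (x − 14.138)² + (y + 45.482)² = 68.6199785647²
eq2: (x − 47.583)² + (y + 35.174)² = 74.2114016934²
eq3: (x + 11.456)² + (y − 39.788)² = 21.3782672807²
eq3−eq1, eq3−eq2 (x²,y² cancel):
  51.188·x − 170.540·y = -3697.500658
  118.078·x − 149.924·y = -3263.274544
det = 51.188·-149.924 − -170.540·118.078 = 12462.712408
x = (-3697.500658·-149.924 − -170.540·-3263.274544) / 12462.712408 = -0.174501
y = (51.188·-3263.274544 − -3697.500658·118.078) / 12462.712408 = 21.628758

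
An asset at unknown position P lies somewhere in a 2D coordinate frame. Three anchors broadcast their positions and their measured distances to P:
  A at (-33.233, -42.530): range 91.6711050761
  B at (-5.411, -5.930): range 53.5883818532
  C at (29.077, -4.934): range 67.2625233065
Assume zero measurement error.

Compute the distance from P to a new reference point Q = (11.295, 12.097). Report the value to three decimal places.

42.913

eq1: (x + 33.233)² + (y + 42.530)² = 91.6711050761²
eq2: (x + 5.411)² + (y + 5.930)² = 53.5883818532²
eq3: (x − 29.077)² + (y + 4.934)² = 67.2625233065²
eq2−eq3, eq2−eq1 (x²,y² cancel):
  68.976·x + 1.992·y = -847.159908
  -55.644·x − 73.200·y = -2683.087468
det = 68.976·-73.200 − 1.992·-55.644 = -4938.200352
x = (-847.159908·-73.200 − 1.992·-2683.087468) / -4938.200352 = -13.639952
y = (68.976·-2683.087468 − -847.159908·-55.644) / -4938.200352 = 47.022800
|P − Q| = √((-13.639952 − 11.295)² + (47.022800 − 12.097)²) = 42.913440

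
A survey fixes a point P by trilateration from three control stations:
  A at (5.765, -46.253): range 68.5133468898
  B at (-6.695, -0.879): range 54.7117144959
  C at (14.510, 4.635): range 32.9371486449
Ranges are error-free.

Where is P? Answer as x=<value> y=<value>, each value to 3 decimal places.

eq1: (x − 5.765)² + (y + 46.253)² = 68.5133468898²
eq2: (x + 6.695)² + (y + 0.879)² = 54.7117144959²
eq3: (x − 14.510)² + (y − 4.635)² = 32.9371486449²
eq2−eq3, eq2−eq1 (x²,y² cancel):
  42.410·x + 11.028·y = 2094.943601
  24.920·x − 90.748·y = 426.272569
det = 42.410·-90.748 − 11.028·24.920 = -4123.440440
x = (2094.943601·-90.748 − 11.028·426.272569) / -4123.440440 = 47.245226
y = (42.410·426.272569 − 2094.943601·24.920) / -4123.440440 = 8.276529

x=47.245 y=8.277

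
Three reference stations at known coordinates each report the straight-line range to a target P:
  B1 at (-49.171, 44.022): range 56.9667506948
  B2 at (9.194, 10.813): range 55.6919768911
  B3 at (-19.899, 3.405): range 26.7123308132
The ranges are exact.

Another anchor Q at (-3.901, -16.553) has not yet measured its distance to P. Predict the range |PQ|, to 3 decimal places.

37.749

eq1: (x + 49.171)² + (y − 44.022)² = 56.9667506948²
eq2: (x − 9.194)² + (y − 10.813)² = 55.6919768911²
eq3: (x + 19.899)² + (y − 3.405)² = 26.7123308132²
eq3−eq1, eq3−eq2 (x²,y² cancel):
  -58.544·x + 81.234·y = 1416.497432
  58.186·x + 14.816·y = -2594.161294
det = -58.544·14.816 − 81.234·58.186 = -5594.069428
x = (1416.497432·14.816 − 81.234·-2594.161294) / -5594.069428 = -41.422604
y = (-58.544·-2594.161294 − 1416.497432·58.186) / -5594.069428 = -12.415337
|P − Q| = √((-41.422604 − -3.901)² + (-12.415337 − -16.553)²) = 37.749054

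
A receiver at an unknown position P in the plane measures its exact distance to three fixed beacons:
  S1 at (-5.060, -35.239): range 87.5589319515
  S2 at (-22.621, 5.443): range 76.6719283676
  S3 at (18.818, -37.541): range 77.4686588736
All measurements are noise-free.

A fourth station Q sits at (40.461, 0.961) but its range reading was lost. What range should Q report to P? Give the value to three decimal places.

eq1: (x + 5.060)² + (y + 35.239)² = 87.5589319515²
eq2: (x + 22.621)² + (y − 5.443)² = 76.6719283676²
eq3: (x − 18.818)² + (y + 37.541)² = 77.4686588736²
eq1−eq2, eq1−eq3 (x²,y² cancel):
  -35.122·x + 81.364·y = 1061.927134
  47.756·x − 4.604·y = 2161.226541
det = -35.122·-4.604 − 81.364·47.756 = -3723.917496
x = (1061.927134·-4.604 − 81.364·2161.226541) / -3723.917496 = 48.533607
y = (-35.122·2161.226541 − 1061.927134·47.756) / -3723.917496 = 34.001825
|P − Q| = √((48.533607 − 40.461)² + (34.001825 − 0.961)²) = 34.012690

34.013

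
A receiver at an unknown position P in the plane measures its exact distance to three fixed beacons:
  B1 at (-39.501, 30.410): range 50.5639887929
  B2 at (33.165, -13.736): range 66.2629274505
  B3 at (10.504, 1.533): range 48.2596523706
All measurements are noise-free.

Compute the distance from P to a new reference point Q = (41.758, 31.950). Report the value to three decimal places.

eq1: (x + 39.501)² + (y − 30.410)² = 50.5639887929²
eq2: (x − 33.165)² + (y + 13.736)² = 66.2629274505²
eq3: (x − 10.504)² + (y − 1.533)² = 48.2596523706²
eq2−eq3, eq2−eq1 (x²,y² cancel):
  -45.322·x + 30.538·y = 885.870691
  -145.332·x + 88.292·y = 3030.560772
det = -45.322·88.292 − 30.538·-145.332 = 436.578592
x = (885.870691·88.292 − 30.538·3030.560772) / 436.578592 = -32.827926
y = (-45.322·3030.560772 − 885.870691·-145.332) / 436.578592 = -19.711722
|P − Q| = √((-32.827926 − 41.758)² + (-19.711722 − 31.950)²) = 90.730336

90.730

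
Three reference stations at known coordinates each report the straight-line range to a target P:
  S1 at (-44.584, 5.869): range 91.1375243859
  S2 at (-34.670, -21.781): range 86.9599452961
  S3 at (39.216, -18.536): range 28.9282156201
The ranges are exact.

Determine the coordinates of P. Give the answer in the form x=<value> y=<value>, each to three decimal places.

eq1: (x + 44.584)² + (y − 5.869)² = 91.1375243859²
eq2: (x + 34.670)² + (y + 21.781)² = 86.9599452961²
eq3: (x − 39.216)² + (y + 18.536)² = 28.9282156201²
eq2−eq3, eq2−eq1 (x²,y² cancel):
  147.772·x + 6.490·y = 6930.247518
  -19.828·x + 55.300·y = -398.258909
det = 147.772·55.300 − 6.490·-19.828 = 8300.475320
x = (6930.247518·55.300 − 6.490·-398.258909) / 8300.475320 = 46.482566
y = (147.772·-398.258909 − 6930.247518·-19.828) / 8300.475320 = 9.464691

x=46.483 y=9.465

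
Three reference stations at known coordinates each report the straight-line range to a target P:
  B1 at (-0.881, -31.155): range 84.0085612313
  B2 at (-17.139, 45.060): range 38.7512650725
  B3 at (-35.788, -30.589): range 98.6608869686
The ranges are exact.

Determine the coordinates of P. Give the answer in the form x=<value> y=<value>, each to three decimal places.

x=21.313 y=49.869

eq1: (x + 0.881)² + (y + 31.155)² = 84.0085612313²
eq2: (x + 17.139)² + (y − 45.060)² = 38.7512650725²
eq3: (x + 35.788)² + (y + 30.589)² = 98.6608869686²
eq3−eq1, eq3−eq2 (x²,y² cancel):
  69.814·x − 1.132·y = 1431.474578
  37.298·x + 151.298·y = 8339.991129
det = 69.814·151.298 − -1.132·37.298 = 10604.939908
x = (1431.474578·151.298 − -1.132·8339.991129) / 10604.939908 = 21.312720
y = (69.814·8339.991129 − 1431.474578·37.298) / 10604.939908 = 49.868930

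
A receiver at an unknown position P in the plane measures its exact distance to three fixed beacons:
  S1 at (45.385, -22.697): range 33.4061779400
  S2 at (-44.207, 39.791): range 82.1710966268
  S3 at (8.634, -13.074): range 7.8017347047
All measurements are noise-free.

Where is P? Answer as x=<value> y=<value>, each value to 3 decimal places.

eq1: (x − 45.385)² + (y + 22.697)² = 33.4061779400²
eq2: (x + 44.207)² + (y − 39.791)² = 82.1710966268²
eq3: (x − 8.634)² + (y + 13.074)² = 7.8017347047²
eq3−eq1, eq3−eq2 (x²,y² cancel):
  73.502·x − 19.246·y = 1274.370942
  -105.682·x + 105.730·y = -3399.114958
det = 73.502·105.730 − -19.246·-105.682 = 5737.410688
x = (1274.370942·105.730 − -19.246·-3399.114958) / 5737.410688 = 12.082083
y = (73.502·-3399.114958 − 1274.370942·-105.682) / 5737.410688 = -20.072413

x=12.082 y=-20.072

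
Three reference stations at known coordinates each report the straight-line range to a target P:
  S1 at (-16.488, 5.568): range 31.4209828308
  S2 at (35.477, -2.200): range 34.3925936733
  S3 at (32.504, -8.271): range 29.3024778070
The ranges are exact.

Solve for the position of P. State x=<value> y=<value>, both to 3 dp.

x=4.729 y=-17.608

eq1: (x + 16.488)² + (y − 5.568)² = 31.4209828308²
eq2: (x − 35.477)² + (y + 2.200)² = 34.3925936733²
eq3: (x − 32.504)² + (y + 8.271)² = 29.3024778070²
eq1−eq3, eq1−eq2 (x²,y² cancel):
  97.984·x − 27.678·y = 950.705645
  103.930·x − 15.536·y = 765.028423
det = 97.984·-15.536 − -27.678·103.930 = 1354.295116
x = (950.705645·-15.536 − -27.678·765.028423) / 1354.295116 = 4.728876
y = (97.984·765.028423 − 950.705645·103.930) / 1354.295116 = -17.607900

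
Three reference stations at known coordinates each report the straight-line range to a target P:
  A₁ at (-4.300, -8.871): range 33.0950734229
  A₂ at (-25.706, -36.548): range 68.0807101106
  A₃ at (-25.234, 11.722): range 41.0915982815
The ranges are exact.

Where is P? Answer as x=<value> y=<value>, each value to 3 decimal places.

eq1: (x + 4.300)² + (y + 8.871)² = 33.0950734229²
eq2: (x + 25.706)² + (y + 36.548)² = 68.0807101106²
eq3: (x + 25.234)² + (y − 11.722)² = 41.0915982815²
eq1−eq3, eq1−eq2 (x²,y² cancel):
  -41.868·x + 41.186·y = 83.739835
  -42.812·x − 55.354·y = -1640.329105
det = -41.868·-55.354 − 41.186·-42.812 = 4080.816304
x = (83.739835·-55.354 − 41.186·-1640.329105) / 4080.816304 = 15.419283
y = (-41.868·-1640.329105 − 83.739835·-42.812) / 4080.816304 = 17.707822

x=15.419 y=17.708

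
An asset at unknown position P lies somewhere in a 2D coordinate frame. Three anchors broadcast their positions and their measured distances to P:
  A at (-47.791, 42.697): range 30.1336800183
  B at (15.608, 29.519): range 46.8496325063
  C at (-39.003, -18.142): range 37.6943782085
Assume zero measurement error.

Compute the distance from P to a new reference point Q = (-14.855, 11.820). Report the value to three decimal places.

16.449

eq1: (x + 47.791)² + (y − 42.697)² = 30.1336800183²
eq2: (x − 15.608)² + (y − 29.519)² = 46.8496325063²
eq3: (x + 39.003)² + (y + 18.142)² = 37.6943782085²
eq1−eq2, eq1−eq3 (x²,y² cancel):
  126.798·x − 26.356·y = -4278.881860
  17.576·x − 121.678·y = -2769.474794
det = 126.798·-121.678 − -26.356·17.576 = -14965.293988
x = (-4278.881860·-121.678 − -26.356·-2769.474794) / -14965.293988 = -29.912777
y = (126.798·-2769.474794 − -4278.881860·17.576) / -14965.293988 = 18.439881
|P − Q| = √((-29.912777 − -14.855)² + (18.439881 − 11.820)²) = 16.448693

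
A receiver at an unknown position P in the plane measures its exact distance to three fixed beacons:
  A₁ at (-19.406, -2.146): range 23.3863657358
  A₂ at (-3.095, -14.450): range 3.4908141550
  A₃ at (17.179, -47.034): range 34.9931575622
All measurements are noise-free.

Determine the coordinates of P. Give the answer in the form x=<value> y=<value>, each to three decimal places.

x=-2.000 y=-17.764

eq1: (x + 19.406)² + (y + 2.146)² = 23.3863657358²
eq2: (x + 3.095)² + (y + 14.450)² = 3.4908141550²
eq3: (x − 17.179)² + (y + 47.034)² = 34.9931575622²
eq2−eq1, eq2−eq3 (x²,y² cancel):
  -32.622·x + 24.608·y = -371.919692
  40.548·x − 65.168·y = 1076.598379
det = -32.622·-65.168 − 24.608·40.548 = 1128.105312
x = (-371.919692·-65.168 − 24.608·1076.598379) / 1128.105312 = -1.999521
y = (-32.622·1076.598379 − -371.919692·40.548) / 1128.105312 = -17.764470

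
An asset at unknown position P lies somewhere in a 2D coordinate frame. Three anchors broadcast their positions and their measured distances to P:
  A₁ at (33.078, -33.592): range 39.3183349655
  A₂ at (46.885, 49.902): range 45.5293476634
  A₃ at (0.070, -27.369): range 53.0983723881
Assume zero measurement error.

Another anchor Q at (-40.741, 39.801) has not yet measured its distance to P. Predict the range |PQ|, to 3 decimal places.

90.361

eq1: (x − 33.078)² + (y + 33.592)² = 39.3183349655²
eq2: (x − 46.885)² + (y − 49.902)² = 45.5293476634²
eq3: (x − 0.070)² + (y + 27.369)² = 53.0983723881²
eq1−eq2, eq1−eq3 (x²,y² cancel):
  27.614·x + 166.988·y = 1938.846247
  -66.016·x + 12.446·y = -2747.015173
det = 27.614·12.446 − 166.988·-66.016 = 11367.563652
x = (1938.846247·12.446 − 166.988·-2747.015173) / 11367.563652 = 42.476072
y = (27.614·-2747.015173 − 1938.846247·-66.016) / 11367.563652 = 4.586629
|P − Q| = √((42.476072 − -40.741)² + (4.586629 − 39.801)²) = 90.361125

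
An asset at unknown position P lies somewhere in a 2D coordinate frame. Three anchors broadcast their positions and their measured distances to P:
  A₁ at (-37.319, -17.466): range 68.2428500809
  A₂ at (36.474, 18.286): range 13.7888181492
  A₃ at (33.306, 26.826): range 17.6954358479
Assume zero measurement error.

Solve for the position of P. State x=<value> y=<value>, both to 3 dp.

eq1: (x + 37.319)² + (y + 17.466)² = 68.2428500809²
eq2: (x − 36.474)² + (y − 18.286)² = 13.7888181492²
eq3: (x − 33.306)² + (y − 26.826)² = 17.6954358479²
eq2−eq3, eq2−eq1 (x²,y² cancel):
  -6.336·x + 17.080·y = 41.196496
  -147.586·x − 71.504·y = -4433.916636
det = -6.336·-71.504 − 17.080·-147.586 = 2973.818224
x = (41.196496·-71.504 − 17.080·-4433.916636) / 2973.818224 = 24.475464
y = (-6.336·-4433.916636 − 41.196496·-147.586) / 2973.818224 = 11.491396

x=24.475 y=11.491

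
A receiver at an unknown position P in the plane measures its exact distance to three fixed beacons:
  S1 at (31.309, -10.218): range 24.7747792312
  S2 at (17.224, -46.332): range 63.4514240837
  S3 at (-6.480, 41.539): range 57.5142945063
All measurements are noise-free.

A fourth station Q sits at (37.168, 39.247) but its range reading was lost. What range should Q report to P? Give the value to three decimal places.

28.037

eq1: (x − 31.309)² + (y + 10.218)² = 24.7747792312²
eq2: (x − 17.224)² + (y + 46.332)² = 63.4514240837²
eq3: (x + 6.480)² + (y − 41.539)² = 57.5142945063²
eq3−eq1, eq3−eq2 (x²,y² cancel):
  75.578·x − 103.514·y = 2011.286471
  47.408·x − 175.742·y = -42.347667
det = 75.578·-175.742 − -103.514·47.408 = -8374.837164
x = (2011.286471·-175.742 − -103.514·-42.347667) / -8374.837164 = 42.729318
y = (75.578·-42.347667 − 2011.286471·47.408) / -8374.837164 = 11.767587
|P − Q| = √((42.729318 − 37.168)² + (11.767587 − 39.247)²) = 28.036520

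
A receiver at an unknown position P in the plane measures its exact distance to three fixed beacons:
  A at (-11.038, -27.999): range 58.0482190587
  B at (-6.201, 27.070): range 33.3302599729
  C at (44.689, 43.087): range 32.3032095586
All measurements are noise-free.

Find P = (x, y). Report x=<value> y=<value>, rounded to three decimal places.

x=25.584 y=17.039

eq1: (x + 11.038)² + (y + 27.999)² = 58.0482190587²
eq2: (x + 6.201)² + (y − 27.070)² = 33.3302599729²
eq3: (x − 44.689)² + (y − 43.087)² = 32.3032095586²
eq1−eq2, eq1−eq3 (x²,y² cancel):
  9.674·x + 110.138·y = 2124.145362
  111.454·x + 142.172·y = 5273.913233
det = 9.674·142.172 − 110.138·111.454 = -10899.948724
x = (2124.145362·142.172 − 110.138·5273.913233) / -10899.948724 = 25.583998
y = (9.674·5273.913233 − 2124.145362·111.454) / -10899.948724 = 17.039040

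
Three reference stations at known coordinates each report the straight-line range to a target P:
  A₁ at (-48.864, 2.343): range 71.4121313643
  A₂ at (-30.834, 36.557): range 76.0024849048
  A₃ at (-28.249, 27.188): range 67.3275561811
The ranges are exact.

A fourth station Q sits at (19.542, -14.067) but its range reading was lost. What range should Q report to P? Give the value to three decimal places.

7.216

eq1: (x + 48.864)² + (y − 2.343)² = 71.4121313643²
eq2: (x + 30.834)² + (y − 36.557)² = 76.0024849048²
eq3: (x + 28.249)² + (y − 27.188)² = 67.3275561811²
eq2−eq1, eq2−eq3 (x²,y² cancel):
  -36.060·x − 68.428·y = 782.715546
  5.170·x − 18.738·y = 493.421430
det = -36.060·-18.738 − -68.428·5.170 = 1029.465040
x = (782.715546·-18.738 − -68.428·493.421430) / 1029.465040 = 18.550720
y = (-36.060·493.421430 − 782.715546·5.170) / 1029.465040 = -21.214335
|P − Q| = √((18.550720 − 19.542)² + (-21.214335 − -14.067)²) = 7.215749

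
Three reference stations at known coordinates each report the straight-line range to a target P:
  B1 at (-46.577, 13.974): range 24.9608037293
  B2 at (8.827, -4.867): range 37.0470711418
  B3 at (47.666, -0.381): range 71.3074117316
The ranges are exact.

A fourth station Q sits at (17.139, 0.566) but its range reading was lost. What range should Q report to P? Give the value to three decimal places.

41.842

eq1: (x + 46.577)² + (y − 13.974)² = 24.9608037293²
eq2: (x − 8.827)² + (y + 4.867)² = 37.0470711418²
eq3: (x − 47.666)² + (y + 0.381)² = 71.3074117316²
eq2−eq1, eq2−eq3 (x²,y² cancel):
  -110.808·x + 37.682·y = 3012.529744
  77.678·x + 8.972·y = -1541.672389
det = -110.808·8.972 − 37.682·77.678 = -3921.231772
x = (3012.529744·8.972 − 37.682·-1541.672389) / -3921.231772 = -21.707902
y = (-110.808·-1541.672389 − 3012.529744·77.678) / -3921.231772 = 16.111685
|P − Q| = √((-21.707902 − 17.139)² + (16.111685 − 0.566)²) = 41.841966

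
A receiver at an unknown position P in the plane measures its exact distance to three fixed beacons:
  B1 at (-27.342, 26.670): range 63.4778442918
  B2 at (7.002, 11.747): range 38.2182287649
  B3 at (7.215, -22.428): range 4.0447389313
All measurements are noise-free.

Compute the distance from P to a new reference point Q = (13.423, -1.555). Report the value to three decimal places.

25.637

eq1: (x + 27.342)² + (y − 26.670)² = 63.4778442918²
eq2: (x − 7.002)² + (y − 11.747)² = 38.2182287649²
eq3: (x − 7.215)² + (y + 22.428)² = 4.0447389313²
eq1−eq2, eq1−eq3 (x²,y² cancel):
  68.688·x − 29.846·y = 1296.949855
  69.114·x − 98.196·y = 3109.274348
det = 68.688·-98.196 − -29.846·69.114 = -4682.110404
x = (1296.949855·-98.196 − -29.846·3109.274348) / -4682.110404 = 7.380408
y = (68.688·3109.274348 − 1296.949855·69.114) / -4682.110404 = -26.469355
|P − Q| = √((7.380408 − 13.423)² + (-26.469355 − -1.555)²) = 25.636654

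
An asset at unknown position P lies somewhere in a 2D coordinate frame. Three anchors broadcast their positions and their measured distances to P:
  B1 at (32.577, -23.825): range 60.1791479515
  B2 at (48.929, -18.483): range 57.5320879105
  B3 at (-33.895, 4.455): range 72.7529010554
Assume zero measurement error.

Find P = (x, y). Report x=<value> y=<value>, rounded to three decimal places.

eq1: (x − 32.577)² + (y + 23.825)² = 60.1791479515²
eq2: (x − 48.929)² + (y + 18.483)² = 57.5320879105²
eq3: (x + 33.895)² + (y − 4.455)² = 72.7529010554²
eq2−eq3, eq2−eq1 (x²,y² cancel):
  -165.648·x + 45.876·y = -3549.993753
  -32.704·x − 10.684·y = -1418.365485
det = -165.648·-10.684 − 45.876·-32.704 = 3270.111936
x = (-3549.993753·-10.684 − 45.876·-1418.365485) / 3270.111936 = 31.496496
y = (-165.648·-1418.365485 − -3549.993753·-32.704) / 3270.111936 = 36.344447

x=31.496 y=36.344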